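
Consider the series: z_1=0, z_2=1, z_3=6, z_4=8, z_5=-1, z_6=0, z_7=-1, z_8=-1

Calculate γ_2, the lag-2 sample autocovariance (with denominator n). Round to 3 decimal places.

-2.625

Mean z̄ = (0 + 1 + 6 + 8 − 1 + 0 − 1 − 1)/8 = 1.5000
Σ_{t=1}^{6}(z_t−z̄)(z_{t+2}−z̄) = -21.0000
γ_2 = -21.0000 / 8 = -2.625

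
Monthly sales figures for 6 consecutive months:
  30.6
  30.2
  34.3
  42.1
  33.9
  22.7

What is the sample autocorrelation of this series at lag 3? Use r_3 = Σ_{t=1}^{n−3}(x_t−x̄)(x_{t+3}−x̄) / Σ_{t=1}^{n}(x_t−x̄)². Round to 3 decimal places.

Mean x̄ = (30.6 + 30.2 + 34.3 + 42.1 + 33.9 + 22.7)/6 = 32.3000
Deviations from mean: -1.7000, -2.1000, 2.0000, 9.8000, 1.6000, -9.6000
Σ(x_t−x̄)(x_{t+3}−x̄) = (-16.6600) + (-3.3600) + (-19.2000) = -39.2200
Denominator Σ(x_t−x̄)² = 202.0600
r_3 = -39.2200 / 202.0600 = -0.194

-0.194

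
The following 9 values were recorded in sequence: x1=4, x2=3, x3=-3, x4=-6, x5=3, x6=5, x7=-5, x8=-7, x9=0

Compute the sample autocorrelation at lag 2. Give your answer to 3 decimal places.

Mean x̄ = (4 + 3 − 3 − 6 + 3 + 5 − 5 − 7 + 0)/9 = -0.6667
Σ(x_t−x̄)(x_{t+2}−x̄) = (-10.8889) + (-19.5556) + (-8.5556) + (-30.2222) + (-15.8889) + (-35.8889) + (-2.8889) = -123.8889
Denominator Σ(x_t−x̄)² = 174.0000
r_2 = -123.8889 / 174.0000 = -0.712

-0.712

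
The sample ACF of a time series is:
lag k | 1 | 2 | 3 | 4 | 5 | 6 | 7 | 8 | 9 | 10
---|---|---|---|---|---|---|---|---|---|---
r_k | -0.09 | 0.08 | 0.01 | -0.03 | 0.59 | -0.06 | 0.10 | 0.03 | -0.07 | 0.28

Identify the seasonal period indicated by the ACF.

The largest autocorrelation is r_5 = 0.59, with a weaker echo at lag 10 (0.28); the remaining lags stay at or below 0.10.
The dominant spike at lag 5 indicates a seasonal period of 5.

5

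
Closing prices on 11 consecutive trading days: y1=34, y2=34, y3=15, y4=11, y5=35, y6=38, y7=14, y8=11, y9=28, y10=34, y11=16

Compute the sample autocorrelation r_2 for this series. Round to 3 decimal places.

-0.814

Mean ȳ = (34 + 34 + 15 + 11 + 35 + 38 + 14 + 11 + 28 + 34 + 16)/11 = 24.5455
Numerator Σ_{t=1}^{9}(y_t−ȳ)(y_{t+2}−ȳ) = -986.8678
Denominator Σ(y_t−ȳ)² = 1212.7273
r_2 = -986.8678 / 1212.7273 = -0.814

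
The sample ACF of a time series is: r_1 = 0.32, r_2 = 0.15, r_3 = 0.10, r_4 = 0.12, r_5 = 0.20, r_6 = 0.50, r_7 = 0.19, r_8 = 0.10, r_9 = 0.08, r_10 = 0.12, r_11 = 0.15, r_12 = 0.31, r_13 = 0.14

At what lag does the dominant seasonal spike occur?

The largest autocorrelation is r_6 = 0.50; the remaining lags stay at or below 0.32. The elevated value at lag 1 (0.32), dropping to 0.15 at lag 2, reflects decaying short-term dependence rather than seasonality.
The dominant spike at lag 6 indicates a seasonal period of 6.

6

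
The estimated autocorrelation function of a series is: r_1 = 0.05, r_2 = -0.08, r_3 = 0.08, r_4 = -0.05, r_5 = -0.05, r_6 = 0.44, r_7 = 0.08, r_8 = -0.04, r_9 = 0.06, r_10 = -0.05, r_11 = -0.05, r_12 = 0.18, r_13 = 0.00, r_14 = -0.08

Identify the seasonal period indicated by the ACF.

The largest autocorrelation is r_6 = 0.44, with a weaker echo at lag 12 (0.18); the remaining lags stay at or below 0.08.
The dominant spike at lag 6 indicates a seasonal period of 6.

6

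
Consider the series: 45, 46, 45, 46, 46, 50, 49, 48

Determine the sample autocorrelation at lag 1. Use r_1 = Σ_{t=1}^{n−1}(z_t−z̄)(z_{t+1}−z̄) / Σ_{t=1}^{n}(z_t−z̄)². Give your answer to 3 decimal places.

Mean z̄ = (45 + 46 + 45 + 46 + 46 + 50 + 49 + 48)/8 = 46.8750
Deviations from mean: -1.8750, -0.8750, -1.8750, -0.8750, -0.8750, 3.1250, 2.1250, 1.1250
Numerator Σ_{t=1}^{7}(z_t−z̄)(z_{t+1}−z̄) = 11.9844
Denominator Σ(z_t−z̄)² = 24.8750
r_1 = 11.9844 / 24.8750 = 0.482

0.482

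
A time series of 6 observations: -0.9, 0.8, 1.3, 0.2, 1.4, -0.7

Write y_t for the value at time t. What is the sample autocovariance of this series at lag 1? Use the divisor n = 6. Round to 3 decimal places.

Mean ȳ = (-0.9 + 0.8 + 1.3 + 0.2 + 1.4 − 0.7)/6 = 0.3500
Σ_{t=1}^{5}(y_t−ȳ)(y_{t+1}−ȳ) = -1.5375
γ_1 = -1.5375 / 6 = -0.256

-0.256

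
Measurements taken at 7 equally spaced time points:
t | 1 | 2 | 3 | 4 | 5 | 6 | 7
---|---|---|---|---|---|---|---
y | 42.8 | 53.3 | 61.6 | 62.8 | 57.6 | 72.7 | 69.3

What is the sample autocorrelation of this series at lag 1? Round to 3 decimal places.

0.314

Mean ȳ = (42.8 + 53.3 + 61.6 + 62.8 + 57.6 + 72.7 + 69.3)/7 = 60.0143
Numerator Σ_{t=1}^{6}(y_t−ȳ)(y_{t+1}−ȳ) = 189.7955
Denominator Σ(y_t−ȳ)² = 604.6686
r_1 = 189.7955 / 604.6686 = 0.314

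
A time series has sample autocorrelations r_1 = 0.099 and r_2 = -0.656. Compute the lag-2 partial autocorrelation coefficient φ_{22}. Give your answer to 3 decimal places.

-0.672

φ_{22} = (r_2 − r_1²) / (1 − r_1²)
r_1² = (0.099)² = 0.009801
Numerator = -0.656 − 0.0098 = -0.6658; denominator = 1 − 0.0098 = 0.9902
φ_{22} = -0.6658 / 0.9902 = -0.672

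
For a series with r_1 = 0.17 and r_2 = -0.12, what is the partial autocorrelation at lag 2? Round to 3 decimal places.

φ_{22} = (r_2 − r_1²) / (1 − r_1²)
r_1² = (0.17)² = 0.0289
Numerator = -0.12 − 0.0289 = -0.1489; denominator = 1 − 0.0289 = 0.9711
φ_{22} = -0.1489 / 0.9711 = -0.153

-0.153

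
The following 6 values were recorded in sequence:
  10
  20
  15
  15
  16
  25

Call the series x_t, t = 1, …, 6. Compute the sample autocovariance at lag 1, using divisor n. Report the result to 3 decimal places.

-4.894

Mean x̄ = (10 + 20 + 15 + 15 + 16 + 25)/6 = 16.8333
Deviations: -6.8333, 3.1667, -1.8333, -1.8333, -0.8333, 8.1667
Σ_{t=1}^{5}(x_t−x̄)(x_{t+1}−x̄) = -29.3611
γ_1 = -29.3611 / 6 = -4.894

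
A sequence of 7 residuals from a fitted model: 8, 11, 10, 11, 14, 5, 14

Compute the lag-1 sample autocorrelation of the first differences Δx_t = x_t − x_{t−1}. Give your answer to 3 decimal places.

-0.591

First differences Δx: 3, -1, 1, 3, -9, 9
Mean of differences = 1.0000
Numerator Σ(Δx_t−Δx̄)(Δx_{t+1}−Δx̄) = -104.0000
Denominator Σ(Δx_t−Δx̄)² = 176.0000
r_1(Δx) = -104.0000 / 176.0000 = -0.591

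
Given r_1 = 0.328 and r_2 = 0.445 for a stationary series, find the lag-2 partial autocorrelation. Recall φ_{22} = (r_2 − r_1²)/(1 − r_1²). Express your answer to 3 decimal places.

φ_{22} = (r_2 − r_1²) / (1 − r_1²)
r_1² = (0.328)² = 0.107584
Numerator = 0.445 − 0.1076 = 0.3374; denominator = 1 − 0.1076 = 0.8924
φ_{22} = 0.3374 / 0.8924 = 0.378

0.378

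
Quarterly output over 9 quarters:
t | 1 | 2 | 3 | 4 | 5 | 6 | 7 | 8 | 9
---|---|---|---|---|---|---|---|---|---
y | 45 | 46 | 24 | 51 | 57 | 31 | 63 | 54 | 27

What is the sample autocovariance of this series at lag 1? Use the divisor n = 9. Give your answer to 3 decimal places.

-54.117

Mean ȳ = (45 + 46 + 24 + 51 + 57 + 31 + 63 + 54 + 27)/9 = 44.2222
Σ_{t=1}^{8}(y_t−ȳ)(y_{t+1}−ȳ) = -487.0494
γ_1 = -487.0494 / 9 = -54.117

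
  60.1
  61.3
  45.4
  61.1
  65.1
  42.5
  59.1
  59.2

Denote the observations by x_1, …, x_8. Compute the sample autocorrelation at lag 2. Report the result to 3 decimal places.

Mean x̄ = (60.1 + 61.3 + 45.4 + 61.1 + 65.1 + 42.5 + 59.1 + 59.2)/8 = 56.7250
Deviations from mean: 3.3750, 4.5750, -11.3250, 4.3750, 8.3750, -14.2250, 2.3750, 2.4750
Numerator Σ_{t=1}^{6}(x_t−x̄)(x_{t+2}−x̄) = -190.6038
Denominator Σ(x_t−x̄)² = 463.9750
r_2 = -190.6038 / 463.9750 = -0.411

-0.411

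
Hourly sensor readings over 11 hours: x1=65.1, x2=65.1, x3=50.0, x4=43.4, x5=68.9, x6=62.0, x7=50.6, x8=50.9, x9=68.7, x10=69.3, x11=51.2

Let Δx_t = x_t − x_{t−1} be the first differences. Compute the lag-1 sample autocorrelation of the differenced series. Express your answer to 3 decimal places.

-0.093

First differences Δx: 0.0, -15.1, -6.6, 25.5, -6.9, -11.4, 0.3, 17.8, 0.6, -18.1
Mean of differences = -1.3900
Numerator Σ(Δx_t−Δx̄)(Δx_{t+1}−Δx̄) = -160.2841
Denominator Σ(Δx_t−Δx̄)² = 1724.9690
r_1(Δx) = -160.2841 / 1724.9690 = -0.093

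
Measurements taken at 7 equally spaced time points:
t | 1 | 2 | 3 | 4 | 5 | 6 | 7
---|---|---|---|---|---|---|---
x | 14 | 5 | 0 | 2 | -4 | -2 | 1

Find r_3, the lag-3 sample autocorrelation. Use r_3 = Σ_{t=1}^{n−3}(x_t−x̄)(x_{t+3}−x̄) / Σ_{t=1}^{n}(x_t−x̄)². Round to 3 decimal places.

Mean x̄ = (14 + 5 + 0 + 2 − 4 − 2 + 1)/7 = 2.2857
Σ(x_t−x̄)(x_{t+3}−x̄) = (-3.3469) + (-17.0612) + (9.7959) + (0.3673) = -10.2449
Denominator Σ(x_t−x̄)² = 209.4286
r_3 = -10.2449 / 209.4286 = -0.049

-0.049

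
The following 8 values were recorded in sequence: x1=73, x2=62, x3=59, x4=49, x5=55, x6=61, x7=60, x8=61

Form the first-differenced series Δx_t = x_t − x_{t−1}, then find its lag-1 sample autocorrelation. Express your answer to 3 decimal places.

0.090

First differences Δx: -11, -3, -10, 6, 6, -1, 1
Mean of differences = -1.7143
Numerator Σ(Δx_t−Δx̄)(Δx_{t+1}−Δx̄) = 25.6327
Denominator Σ(Δx_t−Δx̄)² = 283.4286
r_1(Δx) = 25.6327 / 283.4286 = 0.090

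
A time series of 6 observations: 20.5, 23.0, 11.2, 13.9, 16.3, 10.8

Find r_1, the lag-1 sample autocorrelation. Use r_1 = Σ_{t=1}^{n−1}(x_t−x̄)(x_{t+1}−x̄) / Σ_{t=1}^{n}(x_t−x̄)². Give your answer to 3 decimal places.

Mean x̄ = (20.5 + 23.0 + 11.2 + 13.9 + 16.3 + 10.8)/6 = 15.9500
Deviations from mean: 4.5500, 7.0500, -4.7500, -2.0500, 0.3500, -5.1500
Σ(x_t−x̄)(x_{t+1}−x̄) = (32.0775) + (-33.4875) + (9.7375) + (-0.7175) + (-1.8025) = 5.8075
Denominator Σ(x_t−x̄)² = 123.8150
r_1 = 5.8075 / 123.8150 = 0.047

0.047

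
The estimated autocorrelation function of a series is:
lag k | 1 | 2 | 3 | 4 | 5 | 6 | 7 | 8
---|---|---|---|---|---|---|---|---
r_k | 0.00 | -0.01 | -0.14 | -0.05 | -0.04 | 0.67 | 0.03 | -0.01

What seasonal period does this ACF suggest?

6

The largest autocorrelation is r_6 = 0.67; the remaining lags stay at or below 0.03.
The dominant spike at lag 6 indicates a seasonal period of 6.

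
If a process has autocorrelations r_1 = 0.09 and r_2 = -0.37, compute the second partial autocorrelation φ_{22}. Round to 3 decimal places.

φ_{22} = (r_2 − r_1²) / (1 − r_1²)
r_1² = (0.09)² = 0.0081
Numerator = -0.37 − 0.0081 = -0.3781; denominator = 1 − 0.0081 = 0.9919
φ_{22} = -0.3781 / 0.9919 = -0.381

-0.381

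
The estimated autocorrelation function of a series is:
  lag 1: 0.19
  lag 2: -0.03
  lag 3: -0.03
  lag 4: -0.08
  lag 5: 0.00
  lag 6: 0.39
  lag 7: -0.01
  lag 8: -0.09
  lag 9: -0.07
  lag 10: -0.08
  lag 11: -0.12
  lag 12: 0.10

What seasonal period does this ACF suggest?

6

The largest autocorrelation is r_6 = 0.39; the remaining lags stay at or below 0.19.
The dominant spike at lag 6 indicates a seasonal period of 6.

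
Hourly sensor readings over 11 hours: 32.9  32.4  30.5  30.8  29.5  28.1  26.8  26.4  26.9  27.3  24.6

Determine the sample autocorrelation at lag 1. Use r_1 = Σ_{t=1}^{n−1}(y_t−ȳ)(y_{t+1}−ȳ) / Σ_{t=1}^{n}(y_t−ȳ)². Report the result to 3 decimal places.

Mean ȳ = (32.9 + 32.4 + 30.5 + 30.8 + 29.5 + 28.1 + 26.8 + 26.4 + 26.9 + 27.3 + 24.6)/11 = 28.7455
Numerator Σ_{t=1}^{10}(y_t−ȳ)(y_{t+1}−ȳ) = 45.0698
Denominator Σ(y_t−ȳ)² = 70.8673
r_1 = 45.0698 / 70.8673 = 0.636

0.636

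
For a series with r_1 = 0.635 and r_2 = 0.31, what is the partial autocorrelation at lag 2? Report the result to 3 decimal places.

-0.156

φ_{22} = (r_2 − r_1²) / (1 − r_1²)
r_1² = (0.635)² = 0.403225
Numerator = 0.31 − 0.4032 = -0.0932; denominator = 1 − 0.4032 = 0.5968
φ_{22} = -0.0932 / 0.5968 = -0.156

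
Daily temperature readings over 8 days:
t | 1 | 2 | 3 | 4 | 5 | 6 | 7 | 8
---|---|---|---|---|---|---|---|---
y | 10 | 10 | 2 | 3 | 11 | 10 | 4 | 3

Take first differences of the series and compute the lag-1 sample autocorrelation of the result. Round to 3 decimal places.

-0.019

First differences Δy: 0, -8, 1, 8, -1, -6, -1
Mean of differences = -1.0000
Numerator Σ(Δy_t−Δȳ)(Δy_{t+1}−Δȳ) = -3.0000
Denominator Σ(Δy_t−Δȳ)² = 160.0000
r_1(Δy) = -3.0000 / 160.0000 = -0.019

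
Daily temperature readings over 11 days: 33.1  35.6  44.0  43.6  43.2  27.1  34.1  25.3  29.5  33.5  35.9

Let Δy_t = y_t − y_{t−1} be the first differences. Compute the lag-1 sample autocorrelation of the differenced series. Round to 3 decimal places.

-0.319

First differences Δy: 2.5, 8.4, -0.4, -0.4, -16.1, 7.0, -8.8, 4.2, 4.0, 2.4
Mean of differences = 0.2800
Numerator Σ(Δy_t−Δȳ)(Δy_{t+1}−Δȳ) = -160.1104
Denominator Σ(Δy_t−Δȳ)² = 501.3960
r_1(Δy) = -160.1104 / 501.3960 = -0.319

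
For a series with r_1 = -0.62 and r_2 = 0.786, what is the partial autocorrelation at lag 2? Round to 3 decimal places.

φ_{22} = (r_2 − r_1²) / (1 − r_1²)
r_1² = (-0.62)² = 0.3844
Numerator = 0.786 − 0.3844 = 0.4016; denominator = 1 − 0.3844 = 0.6156
φ_{22} = 0.4016 / 0.6156 = 0.652

0.652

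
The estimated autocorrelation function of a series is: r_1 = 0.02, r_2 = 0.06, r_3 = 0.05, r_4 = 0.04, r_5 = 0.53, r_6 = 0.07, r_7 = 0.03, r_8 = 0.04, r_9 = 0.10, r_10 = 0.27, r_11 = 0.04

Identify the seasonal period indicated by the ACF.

The largest autocorrelation is r_5 = 0.53, with a weaker echo at lag 10 (0.27); the remaining lags stay at or below 0.10.
The dominant spike at lag 5 indicates a seasonal period of 5.

5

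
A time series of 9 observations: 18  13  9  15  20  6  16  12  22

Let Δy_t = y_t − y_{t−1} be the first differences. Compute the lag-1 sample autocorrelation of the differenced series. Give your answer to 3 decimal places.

-0.515

First differences Δy: -5, -4, 6, 5, -14, 10, -4, 10
Mean of differences = 0.5000
Numerator Σ(Δy_t−Δȳ)(Δy_{t+1}−Δȳ) = -263.7500
Denominator Σ(Δy_t−Δȳ)² = 512.0000
r_1(Δy) = -263.7500 / 512.0000 = -0.515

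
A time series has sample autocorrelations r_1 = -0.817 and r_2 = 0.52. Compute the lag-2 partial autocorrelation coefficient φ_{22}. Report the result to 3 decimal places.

-0.444

φ_{22} = (r_2 − r_1²) / (1 − r_1²)
r_1² = (-0.817)² = 0.667489
Numerator = 0.52 − 0.6675 = -0.1475; denominator = 1 − 0.6675 = 0.3325
φ_{22} = -0.1475 / 0.3325 = -0.444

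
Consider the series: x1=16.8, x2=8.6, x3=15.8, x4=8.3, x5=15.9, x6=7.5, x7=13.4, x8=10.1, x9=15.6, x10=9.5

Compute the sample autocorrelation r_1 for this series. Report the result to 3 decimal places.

-0.815

Mean x̄ = (16.8 + 8.6 + 15.8 + 8.3 + 15.9 + 7.5 + 13.4 + 10.1 + 15.6 + 9.5)/10 = 12.1500
Numerator Σ_{t=1}^{9}(x_t−x̄)(x_{t+1}−x̄) = -99.9825
Denominator Σ(x_t−x̄)² = 122.7450
r_1 = -99.9825 / 122.7450 = -0.815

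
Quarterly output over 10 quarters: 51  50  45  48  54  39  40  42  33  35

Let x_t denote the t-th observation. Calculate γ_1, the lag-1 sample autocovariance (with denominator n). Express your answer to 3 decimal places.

Mean x̄ = (51 + 50 + 45 + 48 + 54 + 39 + 40 + 42 + 33 + 35)/10 = 43.7000
Σ_{t=1}^{9}(x_t−x̄)(x_{t+1}−x̄) = 190.6100
γ_1 = 190.6100 / 10 = 19.061

19.061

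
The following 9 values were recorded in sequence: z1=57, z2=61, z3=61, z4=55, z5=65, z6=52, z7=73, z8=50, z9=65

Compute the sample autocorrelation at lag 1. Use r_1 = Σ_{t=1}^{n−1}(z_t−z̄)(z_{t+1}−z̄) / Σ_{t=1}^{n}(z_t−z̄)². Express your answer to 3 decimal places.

Mean z̄ = (57 + 61 + 61 + 55 + 65 + 52 + 73 + 50 + 65)/9 = 59.8889
Numerator Σ_{t=1}^{8}(z_t−z̄)(z_{t+1}−z̄) = -356.3457
Denominator Σ(z_t−z̄)² = 418.8889
r_1 = -356.3457 / 418.8889 = -0.851

-0.851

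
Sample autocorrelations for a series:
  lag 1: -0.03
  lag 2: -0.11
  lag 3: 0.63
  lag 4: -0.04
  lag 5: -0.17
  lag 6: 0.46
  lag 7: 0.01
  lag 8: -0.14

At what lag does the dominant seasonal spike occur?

The largest autocorrelation is r_3 = 0.63, with a weaker echo at lag 6 (0.46); the remaining lags stay at or below 0.01.
The dominant spike at lag 3 indicates a seasonal period of 3.

3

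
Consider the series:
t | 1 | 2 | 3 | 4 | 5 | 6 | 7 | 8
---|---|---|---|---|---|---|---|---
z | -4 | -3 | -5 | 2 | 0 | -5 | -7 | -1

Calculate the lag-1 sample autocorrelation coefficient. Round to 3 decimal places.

-0.016

Mean z̄ = (-4 − 3 − 5 + 2 + 0 − 5 − 7 − 1)/8 = -2.8750
Deviations from mean: -1.1250, -0.1250, -2.1250, 4.8750, 2.8750, -2.1250, -4.1250, 1.8750
Numerator Σ_{t=1}^{7}(z_t−z̄)(z_{t+1}−z̄) = -1.0156
Denominator Σ(z_t−z̄)² = 62.8750
r_1 = -1.0156 / 62.8750 = -0.016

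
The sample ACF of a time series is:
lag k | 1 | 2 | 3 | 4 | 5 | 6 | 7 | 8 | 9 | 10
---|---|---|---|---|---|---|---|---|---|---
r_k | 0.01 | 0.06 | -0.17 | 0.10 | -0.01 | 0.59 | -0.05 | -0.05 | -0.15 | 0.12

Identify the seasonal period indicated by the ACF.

The largest autocorrelation is r_6 = 0.59; the remaining lags stay at or below 0.12.
The dominant spike at lag 6 indicates a seasonal period of 6.

6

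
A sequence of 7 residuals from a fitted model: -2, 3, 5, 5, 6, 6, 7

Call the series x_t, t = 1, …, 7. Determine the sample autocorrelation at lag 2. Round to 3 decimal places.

Mean x̄ = (-2 + 3 + 5 + 5 + 6 + 6 + 7)/7 = 4.2857
Deviations from mean: -6.2857, -1.2857, 0.7143, 0.7143, 1.7143, 1.7143, 2.7143
Numerator Σ_{t=1}^{5}(x_t−x̄)(x_{t+2}−x̄) = 1.6939
Denominator Σ(x_t−x̄)² = 55.4286
r_2 = 1.6939 / 55.4286 = 0.031

0.031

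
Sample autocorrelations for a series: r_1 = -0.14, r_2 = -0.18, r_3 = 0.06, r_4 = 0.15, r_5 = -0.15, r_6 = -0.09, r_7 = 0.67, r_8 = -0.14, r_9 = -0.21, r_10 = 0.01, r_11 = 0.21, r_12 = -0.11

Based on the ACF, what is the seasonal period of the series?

7

The largest autocorrelation is r_7 = 0.67; the remaining lags stay at or below 0.21.
The dominant spike at lag 7 indicates a seasonal period of 7.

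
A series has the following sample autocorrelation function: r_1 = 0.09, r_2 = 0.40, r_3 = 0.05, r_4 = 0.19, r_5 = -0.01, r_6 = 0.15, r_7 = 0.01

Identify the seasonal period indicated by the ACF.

2

The largest autocorrelation is r_2 = 0.40, with weaker echoes at lags 4 (0.19) and 6 (0.15); the remaining lags stay at or below 0.09.
The dominant spike at lag 2 indicates a seasonal period of 2.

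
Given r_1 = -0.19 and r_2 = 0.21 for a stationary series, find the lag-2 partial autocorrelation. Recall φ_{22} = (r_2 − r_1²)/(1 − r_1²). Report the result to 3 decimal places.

φ_{22} = (r_2 − r_1²) / (1 − r_1²)
r_1² = (-0.19)² = 0.0361
Numerator = 0.21 − 0.0361 = 0.1739; denominator = 1 − 0.0361 = 0.9639
φ_{22} = 0.1739 / 0.9639 = 0.180

0.180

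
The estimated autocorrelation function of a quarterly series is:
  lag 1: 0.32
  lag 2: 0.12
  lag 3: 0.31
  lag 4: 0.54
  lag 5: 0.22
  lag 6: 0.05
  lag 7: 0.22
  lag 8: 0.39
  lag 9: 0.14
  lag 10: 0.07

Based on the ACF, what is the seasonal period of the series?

4

The largest autocorrelation is r_4 = 0.54, with a weaker echo at lag 8 (0.39); the remaining lags stay at or below 0.32. The elevated value at lag 1 (0.32), dropping to 0.12 at lag 2, reflects decaying short-term dependence rather than seasonality.
The dominant spike at lag 4 indicates a seasonal period of 4.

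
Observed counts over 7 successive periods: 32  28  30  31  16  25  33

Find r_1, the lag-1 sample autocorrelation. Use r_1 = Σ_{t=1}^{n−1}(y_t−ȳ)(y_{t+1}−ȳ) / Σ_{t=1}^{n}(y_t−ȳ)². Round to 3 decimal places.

Mean ȳ = (32 + 28 + 30 + 31 + 16 + 25 + 33)/7 = 27.8571
Deviations from mean: 4.1429, 0.1429, 2.1429, 3.1429, -11.8571, -2.8571, 5.1429
Σ(y_t−ȳ)(y_{t+1}−ȳ) = (0.5918) + (0.3061) + (6.7347) + (-37.2653) + (33.8776) + (-14.6939) = -10.4490
Denominator Σ(y_t−ȳ)² = 206.8571
r_1 = -10.4490 / 206.8571 = -0.051

-0.051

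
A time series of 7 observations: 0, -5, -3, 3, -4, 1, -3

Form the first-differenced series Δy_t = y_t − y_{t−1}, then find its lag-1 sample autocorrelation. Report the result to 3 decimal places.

First differences Δy: -5, 2, 6, -7, 5, -4
Mean of differences = -0.5000
Numerator Σ(Δy_t−Δȳ)(Δy_{t+1}−Δȳ) = -92.2500
Denominator Σ(Δy_t−Δȳ)² = 153.5000
r_1(Δy) = -92.2500 / 153.5000 = -0.601

-0.601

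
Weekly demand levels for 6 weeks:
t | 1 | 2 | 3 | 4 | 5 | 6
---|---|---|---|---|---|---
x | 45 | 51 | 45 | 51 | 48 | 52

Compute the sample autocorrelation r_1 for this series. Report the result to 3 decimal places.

-0.597

Mean x̄ = (45 + 51 + 45 + 51 + 48 + 52)/6 = 48.6667
Deviations from mean: -3.6667, 2.3333, -3.6667, 2.3333, -0.6667, 3.3333
Numerator Σ_{t=1}^{5}(x_t−x̄)(x_{t+1}−x̄) = -29.4444
Denominator Σ(x_t−x̄)² = 49.3333
r_1 = -29.4444 / 49.3333 = -0.597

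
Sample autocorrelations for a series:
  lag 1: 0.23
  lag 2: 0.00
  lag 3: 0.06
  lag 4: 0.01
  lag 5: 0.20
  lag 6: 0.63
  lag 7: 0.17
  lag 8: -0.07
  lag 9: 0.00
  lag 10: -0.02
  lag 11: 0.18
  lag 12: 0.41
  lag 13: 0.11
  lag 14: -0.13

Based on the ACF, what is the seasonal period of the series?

The largest autocorrelation is r_6 = 0.63, with a weaker echo at lag 12 (0.41); the remaining lags stay at or below 0.23. The elevated value at lag 1 (0.23), dropping to 0.00 at lag 2, reflects decaying short-term dependence rather than seasonality.
The dominant spike at lag 6 indicates a seasonal period of 6.

6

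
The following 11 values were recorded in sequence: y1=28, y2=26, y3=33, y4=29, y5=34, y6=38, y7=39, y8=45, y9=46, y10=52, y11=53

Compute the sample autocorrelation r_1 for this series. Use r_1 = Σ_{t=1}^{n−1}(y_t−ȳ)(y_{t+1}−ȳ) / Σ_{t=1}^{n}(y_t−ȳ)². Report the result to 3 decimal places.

0.719

Mean ȳ = (28 + 26 + 33 + 29 + 34 + 38 + 39 + 45 + 46 + 52 + 53)/11 = 38.4545
Numerator Σ_{t=1}^{10}(y_t−ȳ)(y_{t+1}−ȳ) = 645.7934
Denominator Σ(y_t−ȳ)² = 898.7273
r_1 = 645.7934 / 898.7273 = 0.719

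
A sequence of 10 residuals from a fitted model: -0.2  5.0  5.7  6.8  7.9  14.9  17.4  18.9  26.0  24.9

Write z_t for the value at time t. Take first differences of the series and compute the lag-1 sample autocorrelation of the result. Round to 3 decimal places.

-0.419

First differences Δz: 5.2, 0.7, 1.1, 1.1, 7.0, 2.5, 1.5, 7.1, -1.1
Mean of differences = 2.7889
Numerator Σ(Δz_t−Δz̄)(Δz_{t+1}−Δz̄) = -28.9346
Denominator Σ(Δz_t−Δz̄)² = 69.0689
r_1(Δz) = -28.9346 / 69.0689 = -0.419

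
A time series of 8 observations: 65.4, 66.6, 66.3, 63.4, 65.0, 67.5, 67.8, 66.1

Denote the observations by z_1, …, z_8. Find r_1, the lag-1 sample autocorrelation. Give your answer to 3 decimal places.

0.214

Mean z̄ = (65.4 + 66.6 + 66.3 + 63.4 + 65.0 + 67.5 + 67.8 + 66.1)/8 = 66.0125
Deviations from mean: -0.6125, 0.5875, 0.2875, -2.6125, -1.0125, 1.4875, 1.7875, 0.0875
Numerator Σ_{t=1}^{7}(z_t−z̄)(z_{t+1}−z̄) = 3.0123
Denominator Σ(z_t−z̄)² = 14.0688
r_1 = 3.0123 / 14.0688 = 0.214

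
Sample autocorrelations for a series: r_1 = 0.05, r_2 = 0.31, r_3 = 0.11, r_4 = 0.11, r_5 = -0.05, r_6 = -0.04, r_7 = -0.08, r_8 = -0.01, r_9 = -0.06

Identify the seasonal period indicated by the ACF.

2

The largest autocorrelation is r_2 = 0.31; the remaining lags stay at or below 0.11.
The dominant spike at lag 2 indicates a seasonal period of 2.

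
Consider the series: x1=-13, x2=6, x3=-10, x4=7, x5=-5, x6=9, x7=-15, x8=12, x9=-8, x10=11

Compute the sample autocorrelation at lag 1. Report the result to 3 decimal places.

Mean x̄ = (-13 + 6 − 10 + 7 − 5 + 9 − 15 + 12 − 8 + 11)/10 = -0.6000
Numerator Σ_{t=1}^{9}(x_t−x̄)(x_{t+1}−x̄) = -789.7600
Denominator Σ(x_t−x̄)² = 1010.4000
r_1 = -789.7600 / 1010.4000 = -0.782

-0.782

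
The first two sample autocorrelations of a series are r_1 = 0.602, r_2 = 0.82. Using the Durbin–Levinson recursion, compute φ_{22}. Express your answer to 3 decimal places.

φ_{22} = (r_2 − r_1²) / (1 − r_1²)
r_1² = (0.602)² = 0.362404
Numerator = 0.82 − 0.3624 = 0.4576; denominator = 1 − 0.3624 = 0.6376
φ_{22} = 0.4576 / 0.6376 = 0.718

0.718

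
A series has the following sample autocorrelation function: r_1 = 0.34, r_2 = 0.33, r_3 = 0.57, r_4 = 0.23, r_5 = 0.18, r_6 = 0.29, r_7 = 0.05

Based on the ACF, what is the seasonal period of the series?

The largest autocorrelation is r_3 = 0.57; the remaining lags stay at or below 0.34. The elevated value at lag 1 (0.34), dropping to 0.33 at lag 2, reflects decaying short-term dependence rather than seasonality.
The dominant spike at lag 3 indicates a seasonal period of 3.

3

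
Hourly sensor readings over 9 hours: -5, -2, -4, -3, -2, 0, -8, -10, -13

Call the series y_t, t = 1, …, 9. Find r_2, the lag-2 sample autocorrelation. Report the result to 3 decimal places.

Mean ȳ = (-5 − 2 − 4 − 3 − 2 + 0 − 8 − 10 − 13)/9 = -5.2222
Σ(y_t−ȳ)(y_{t+2}−ȳ) = (0.2716) + (7.1605) + (3.9383) + (11.6049) + (-8.9506) + (-24.9506) + (21.6049) = 10.6790
Denominator Σ(y_t−ȳ)² = 145.5556
r_2 = 10.6790 / 145.5556 = 0.073

0.073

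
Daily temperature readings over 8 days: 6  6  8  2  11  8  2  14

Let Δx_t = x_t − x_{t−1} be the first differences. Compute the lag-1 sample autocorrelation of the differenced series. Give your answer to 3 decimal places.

First differences Δx: 0, 2, -6, 9, -3, -6, 12
Mean of differences = 1.1429
Numerator Σ(Δx_t−Δx̄)(Δx_{t+1}−Δx̄) = -143.7347
Denominator Σ(Δx_t−Δx̄)² = 300.8571
r_1(Δx) = -143.7347 / 300.8571 = -0.478

-0.478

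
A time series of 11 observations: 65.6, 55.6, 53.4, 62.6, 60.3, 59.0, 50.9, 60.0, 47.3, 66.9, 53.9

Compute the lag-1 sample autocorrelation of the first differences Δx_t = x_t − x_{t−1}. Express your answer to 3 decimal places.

First differences Δx: -10.0, -2.2, 9.2, -2.3, -1.3, -8.1, 9.1, -12.7, 19.6, -13.0
Mean of differences = -1.1700
Numerator Σ(Δx_t−Δx̄)(Δx_{t+1}−Δx̄) = -687.0279
Denominator Σ(Δx_t−Δx̄)² = 1045.6410
r_1(Δx) = -687.0279 / 1045.6410 = -0.657

-0.657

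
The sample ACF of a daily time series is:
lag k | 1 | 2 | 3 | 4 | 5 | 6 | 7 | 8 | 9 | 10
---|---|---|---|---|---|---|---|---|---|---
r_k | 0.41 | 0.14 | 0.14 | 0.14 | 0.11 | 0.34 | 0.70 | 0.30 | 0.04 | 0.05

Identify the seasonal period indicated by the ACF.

The largest autocorrelation is r_7 = 0.70; the remaining lags stay at or below 0.41. The elevated value at lag 1 (0.41), dropping to 0.14 at lag 2, reflects decaying short-term dependence rather than seasonality.
The dominant spike at lag 7 indicates a seasonal period of 7.

7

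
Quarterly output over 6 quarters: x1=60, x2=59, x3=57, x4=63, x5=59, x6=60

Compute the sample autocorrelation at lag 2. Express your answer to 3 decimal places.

-0.011

Mean x̄ = (60 + 59 + 57 + 63 + 59 + 60)/6 = 59.6667
Deviations from mean: 0.3333, -0.6667, -2.6667, 3.3333, -0.6667, 0.3333
Numerator Σ_{t=1}^{4}(x_t−x̄)(x_{t+2}−x̄) = -0.2222
Denominator Σ(x_t−x̄)² = 19.3333
r_2 = -0.2222 / 19.3333 = -0.011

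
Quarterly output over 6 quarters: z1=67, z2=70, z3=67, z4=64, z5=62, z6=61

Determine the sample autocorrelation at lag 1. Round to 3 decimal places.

Mean z̄ = (67 + 70 + 67 + 64 + 62 + 61)/6 = 65.1667
Deviations from mean: 1.8333, 4.8333, 1.8333, -1.1667, -3.1667, -4.1667
Σ(z_t−z̄)(z_{t+1}−z̄) = (8.8611) + (8.8611) + (-2.1389) + (3.6944) + (13.1944) = 32.4722
Denominator Σ(z_t−z̄)² = 58.8333
r_1 = 32.4722 / 58.8333 = 0.552

0.552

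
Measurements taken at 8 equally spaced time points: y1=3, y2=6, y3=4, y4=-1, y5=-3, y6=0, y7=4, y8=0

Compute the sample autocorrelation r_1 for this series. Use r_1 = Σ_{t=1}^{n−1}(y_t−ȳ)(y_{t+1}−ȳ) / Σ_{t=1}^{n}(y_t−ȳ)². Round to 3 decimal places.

0.336

Mean ȳ = (3 + 6 + 4 − 1 − 3 + 0 + 4 + 0)/8 = 1.6250
Σ(y_t−ȳ)(y_{t+1}−ȳ) = (6.0156) + (10.3906) + (-6.2344) + (12.1406) + (7.5156) + (-3.8594) + (-3.8594) = 22.1094
Denominator Σ(y_t−ȳ)² = 65.8750
r_1 = 22.1094 / 65.8750 = 0.336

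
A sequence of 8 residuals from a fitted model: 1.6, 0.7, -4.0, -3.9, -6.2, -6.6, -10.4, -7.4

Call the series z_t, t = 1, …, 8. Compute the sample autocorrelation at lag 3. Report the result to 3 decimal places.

-0.042

Mean z̄ = (1.6 + 0.7 − 4.0 − 3.9 − 6.2 − 6.6 − 10.4 − 7.4)/8 = -4.5250
Σ(z_t−z̄)(z_{t+3}−z̄) = (3.8281) + (-8.7519) + (-1.0894) + (-3.6719) + (4.8156) = -4.8694
Denominator Σ(z_t−z̄)² = 115.3750
r_3 = -4.8694 / 115.3750 = -0.042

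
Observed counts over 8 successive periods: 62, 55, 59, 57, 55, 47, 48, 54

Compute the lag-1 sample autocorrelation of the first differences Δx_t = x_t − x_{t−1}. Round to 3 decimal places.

First differences Δx: -7, 4, -2, -2, -8, 1, 6
Mean of differences = -1.1429
Numerator Σ(Δx_t−Δx̄)(Δx_{t+1}−Δx̄) = -27.3061
Denominator Σ(Δx_t−Δx̄)² = 164.8571
r_1(Δx) = -27.3061 / 164.8571 = -0.166

-0.166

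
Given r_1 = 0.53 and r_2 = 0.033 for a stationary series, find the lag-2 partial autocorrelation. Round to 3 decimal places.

φ_{22} = (r_2 − r_1²) / (1 − r_1²)
r_1² = (0.53)² = 0.2809
Numerator = 0.033 − 0.2809 = -0.2479; denominator = 1 − 0.2809 = 0.7191
φ_{22} = -0.2479 / 0.7191 = -0.345

-0.345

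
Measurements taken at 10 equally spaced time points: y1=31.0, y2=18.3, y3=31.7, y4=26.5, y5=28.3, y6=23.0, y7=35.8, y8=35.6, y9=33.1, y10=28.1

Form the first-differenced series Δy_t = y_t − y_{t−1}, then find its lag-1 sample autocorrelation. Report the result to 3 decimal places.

-0.525

First differences Δy: -12.7, 13.4, -5.2, 1.8, -5.3, 12.8, -0.2, -2.5, -5.0
Mean of differences = -0.3222
Numerator Σ(Δy_t−Δȳ)(Δy_{t+1}−Δȳ) = -311.4949
Denominator Σ(Δy_t−Δȳ)² = 593.4156
r_1(Δy) = -311.4949 / 593.4156 = -0.525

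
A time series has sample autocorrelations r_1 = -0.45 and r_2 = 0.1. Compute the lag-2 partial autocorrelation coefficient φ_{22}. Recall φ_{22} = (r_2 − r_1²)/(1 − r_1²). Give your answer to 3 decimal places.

-0.129

φ_{22} = (r_2 − r_1²) / (1 − r_1²)
r_1² = (-0.45)² = 0.2025
Numerator = 0.1 − 0.2025 = -0.1025; denominator = 1 − 0.2025 = 0.7975
φ_{22} = -0.1025 / 0.7975 = -0.129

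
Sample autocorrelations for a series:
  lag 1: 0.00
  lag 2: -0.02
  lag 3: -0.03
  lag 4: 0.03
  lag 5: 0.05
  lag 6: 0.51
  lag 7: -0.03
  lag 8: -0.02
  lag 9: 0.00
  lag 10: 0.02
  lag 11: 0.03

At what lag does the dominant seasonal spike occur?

6

The largest autocorrelation is r_6 = 0.51; the remaining lags stay at or below 0.05.
The dominant spike at lag 6 indicates a seasonal period of 6.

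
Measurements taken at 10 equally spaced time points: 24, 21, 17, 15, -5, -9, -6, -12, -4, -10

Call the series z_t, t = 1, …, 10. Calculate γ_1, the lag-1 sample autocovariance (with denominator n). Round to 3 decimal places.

123.769

Mean z̄ = (24 + 21 + 17 + 15 − 5 − 9 − 6 − 12 − 4 − 10)/10 = 3.1000
Σ_{t=1}^{9}(z_t−z̄)(z_{t+1}−z̄) = 1237.6900
γ_1 = 1237.6900 / 10 = 123.769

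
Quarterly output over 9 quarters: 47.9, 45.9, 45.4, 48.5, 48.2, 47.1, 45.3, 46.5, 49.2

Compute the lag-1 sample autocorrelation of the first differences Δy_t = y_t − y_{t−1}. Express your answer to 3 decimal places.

0.066

First differences Δy: -2.0, -0.5, 3.1, -0.3, -1.1, -1.8, 1.2, 2.7
Mean of differences = 0.1625
Numerator Σ(Δy_t−Δȳ)(Δy_{t+1}−Δȳ) = 1.7861
Denominator Σ(Δy_t−Δȳ)² = 26.9188
r_1(Δy) = 1.7861 / 26.9188 = 0.066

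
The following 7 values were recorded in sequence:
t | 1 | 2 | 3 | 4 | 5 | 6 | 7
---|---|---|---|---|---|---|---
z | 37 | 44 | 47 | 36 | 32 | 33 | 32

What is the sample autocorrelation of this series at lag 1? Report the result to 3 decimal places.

0.478

Mean z̄ = (37 + 44 + 47 + 36 + 32 + 33 + 32)/7 = 37.2857
Deviations from mean: -0.2857, 6.7143, 9.7143, -1.2857, -5.2857, -4.2857, -5.2857
Numerator Σ_{t=1}^{6}(z_t−z̄)(z_{t+1}−z̄) = 102.9184
Denominator Σ(z_t−z̄)² = 215.4286
r_1 = 102.9184 / 215.4286 = 0.478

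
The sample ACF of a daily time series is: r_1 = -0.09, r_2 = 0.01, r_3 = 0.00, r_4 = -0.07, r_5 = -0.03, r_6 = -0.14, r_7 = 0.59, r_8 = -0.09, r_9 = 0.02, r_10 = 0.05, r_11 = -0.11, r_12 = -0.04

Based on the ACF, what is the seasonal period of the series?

7

The largest autocorrelation is r_7 = 0.59; the remaining lags stay at or below 0.05.
The dominant spike at lag 7 indicates a seasonal period of 7.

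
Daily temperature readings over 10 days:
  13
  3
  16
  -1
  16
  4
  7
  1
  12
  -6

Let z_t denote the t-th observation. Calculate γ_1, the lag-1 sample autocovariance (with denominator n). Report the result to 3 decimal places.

Mean z̄ = (13 + 3 + 16 − 1 + 16 + 4 + 7 + 1 + 12 − 6)/10 = 6.5000
Σ_{t=1}^{9}(z_t−z̄)(z_{t+1}−z̄) = -325.2500
γ_1 = -325.2500 / 10 = -32.525

-32.525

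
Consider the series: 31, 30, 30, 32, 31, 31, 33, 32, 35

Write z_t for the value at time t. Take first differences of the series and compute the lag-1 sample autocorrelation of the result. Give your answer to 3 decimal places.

First differences Δz: -1, 0, 2, -1, 0, 2, -1, 3
Mean of differences = 0.5000
Numerator Σ(Δz_t−Δz̄)(Δz_{t+1}−Δz̄) = -8.2500
Denominator Σ(Δz_t−Δz̄)² = 18.0000
r_1(Δz) = -8.2500 / 18.0000 = -0.458

-0.458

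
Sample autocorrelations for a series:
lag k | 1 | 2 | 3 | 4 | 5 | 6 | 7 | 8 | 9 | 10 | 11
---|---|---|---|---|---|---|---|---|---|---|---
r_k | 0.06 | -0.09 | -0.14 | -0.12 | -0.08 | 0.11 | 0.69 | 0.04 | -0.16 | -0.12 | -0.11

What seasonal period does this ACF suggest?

7

The largest autocorrelation is r_7 = 0.69; the remaining lags stay at or below 0.11.
The dominant spike at lag 7 indicates a seasonal period of 7.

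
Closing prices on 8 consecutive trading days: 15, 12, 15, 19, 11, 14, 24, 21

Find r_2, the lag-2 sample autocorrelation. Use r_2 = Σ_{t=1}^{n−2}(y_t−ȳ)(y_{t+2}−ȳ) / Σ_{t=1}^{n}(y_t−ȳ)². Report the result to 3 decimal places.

Mean ȳ = (15 + 12 + 15 + 19 + 11 + 14 + 24 + 21)/8 = 16.3750
Deviations from mean: -1.3750, -4.3750, -1.3750, 2.6250, -5.3750, -2.3750, 7.6250, 4.6250
Σ(y_t−ȳ)(y_{t+2}−ȳ) = (1.8906) + (-11.4844) + (7.3906) + (-6.2344) + (-40.9844) + (-10.9844) = -60.4063
Denominator Σ(y_t−ȳ)² = 143.8750
r_2 = -60.4063 / 143.8750 = -0.420

-0.420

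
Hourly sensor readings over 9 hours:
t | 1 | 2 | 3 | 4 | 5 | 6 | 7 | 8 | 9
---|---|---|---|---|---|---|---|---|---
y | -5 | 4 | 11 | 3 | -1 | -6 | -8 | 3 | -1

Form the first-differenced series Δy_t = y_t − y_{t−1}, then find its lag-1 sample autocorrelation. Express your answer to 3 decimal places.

0.009

First differences Δy: 9, 7, -8, -4, -5, -2, 11, -4
Mean of differences = 0.5000
Numerator Σ(Δy_t−Δȳ)(Δy_{t+1}−Δȳ) = 3.2500
Denominator Σ(Δy_t−Δȳ)² = 374.0000
r_1(Δy) = 3.2500 / 374.0000 = 0.009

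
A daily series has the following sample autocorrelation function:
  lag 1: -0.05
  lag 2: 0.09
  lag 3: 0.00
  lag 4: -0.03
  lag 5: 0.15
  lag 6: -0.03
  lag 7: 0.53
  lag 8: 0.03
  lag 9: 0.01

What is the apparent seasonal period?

7

The largest autocorrelation is r_7 = 0.53; the remaining lags stay at or below 0.15.
The dominant spike at lag 7 indicates a seasonal period of 7.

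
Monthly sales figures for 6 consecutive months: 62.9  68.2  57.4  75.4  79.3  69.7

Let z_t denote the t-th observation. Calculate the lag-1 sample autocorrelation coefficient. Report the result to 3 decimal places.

Mean z̄ = (62.9 + 68.2 + 57.4 + 75.4 + 79.3 + 69.7)/6 = 68.8167
Deviations from mean: -5.9167, -0.6167, -11.4167, 6.5833, 10.4833, 0.8833
Σ(z_t−z̄)(z_{t+1}−z̄) = (3.6486) + (7.0403) + (-75.1597) + (69.0153) + (9.2603) = 13.8047
Denominator Σ(z_t−z̄)² = 319.7483
r_1 = 13.8047 / 319.7483 = 0.043

0.043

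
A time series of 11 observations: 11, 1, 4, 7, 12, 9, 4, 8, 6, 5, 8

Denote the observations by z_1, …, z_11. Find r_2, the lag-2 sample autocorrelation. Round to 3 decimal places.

-0.378

Mean z̄ = (11 + 1 + 4 + 7 + 12 + 9 + 4 + 8 + 6 + 5 + 8)/11 = 6.8182
Numerator Σ_{t=1}^{9}(z_t−z̄)(z_{t+2}−z̄) = -39.8843
Denominator Σ(z_t−z̄)² = 105.6364
r_2 = -39.8843 / 105.6364 = -0.378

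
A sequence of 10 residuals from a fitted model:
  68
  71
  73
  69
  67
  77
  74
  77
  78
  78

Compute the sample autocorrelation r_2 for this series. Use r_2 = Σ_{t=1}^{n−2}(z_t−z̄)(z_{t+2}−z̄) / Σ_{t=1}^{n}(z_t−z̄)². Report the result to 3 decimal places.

Mean z̄ = (68 + 71 + 73 + 69 + 67 + 77 + 74 + 77 + 78 + 78)/10 = 73.2000
Numerator Σ_{t=1}^{8}(z_t−z̄)(z_{t+2}−z̄) = 27.1200
Denominator Σ(z_t−z̄)² = 163.6000
r_2 = 27.1200 / 163.6000 = 0.166

0.166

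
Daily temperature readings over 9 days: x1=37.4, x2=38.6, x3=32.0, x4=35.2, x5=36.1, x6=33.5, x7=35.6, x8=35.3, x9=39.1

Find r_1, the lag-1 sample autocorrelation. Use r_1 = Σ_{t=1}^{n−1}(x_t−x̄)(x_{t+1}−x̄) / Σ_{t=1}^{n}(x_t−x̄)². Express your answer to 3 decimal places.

Mean x̄ = (37.4 + 38.6 + 32.0 + 35.2 + 36.1 + 33.5 + 35.6 + 35.3 + 39.1)/9 = 35.8667
Numerator Σ_{t=1}^{8}(x_t−x̄)(x_{t+1}−x̄) = -5.5578
Denominator Σ(x_t−x̄)² = 41.7200
r_1 = -5.5578 / 41.7200 = -0.133

-0.133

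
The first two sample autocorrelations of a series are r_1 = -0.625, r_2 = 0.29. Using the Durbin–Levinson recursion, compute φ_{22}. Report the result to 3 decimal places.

φ_{22} = (r_2 − r_1²) / (1 − r_1²)
r_1² = (-0.625)² = 0.390625
Numerator = 0.29 − 0.3906 = -0.1006; denominator = 1 − 0.3906 = 0.6094
φ_{22} = -0.1006 / 0.6094 = -0.165

-0.165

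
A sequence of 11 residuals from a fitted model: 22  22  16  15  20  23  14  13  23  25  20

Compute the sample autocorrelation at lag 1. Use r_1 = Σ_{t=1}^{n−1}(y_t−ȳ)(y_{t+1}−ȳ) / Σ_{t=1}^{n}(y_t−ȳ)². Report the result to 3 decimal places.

0.162

Mean ȳ = (22 + 22 + 16 + 15 + 20 + 23 + 14 + 13 + 23 + 25 + 20)/11 = 19.3636
Numerator Σ_{t=1}^{10}(y_t−ȳ)(y_{t+1}−ȳ) = 27.8678
Denominator Σ(y_t−ȳ)² = 172.5455
r_1 = 27.8678 / 172.5455 = 0.162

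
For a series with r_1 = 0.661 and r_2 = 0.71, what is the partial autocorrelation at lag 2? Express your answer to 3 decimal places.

φ_{22} = (r_2 − r_1²) / (1 − r_1²)
r_1² = (0.661)² = 0.436921
Numerator = 0.71 − 0.4369 = 0.2731; denominator = 1 − 0.4369 = 0.5631
φ_{22} = 0.2731 / 0.5631 = 0.485

0.485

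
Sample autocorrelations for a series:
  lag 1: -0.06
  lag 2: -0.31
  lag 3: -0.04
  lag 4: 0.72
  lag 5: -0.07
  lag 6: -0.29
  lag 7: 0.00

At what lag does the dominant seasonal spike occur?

The largest autocorrelation is r_4 = 0.72; the remaining lags stay at or below 0.00.
The dominant spike at lag 4 indicates a seasonal period of 4.

4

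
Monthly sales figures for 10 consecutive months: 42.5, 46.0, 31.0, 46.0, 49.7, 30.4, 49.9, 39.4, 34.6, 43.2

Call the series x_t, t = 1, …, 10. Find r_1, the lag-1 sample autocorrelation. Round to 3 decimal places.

Mean x̄ = (42.5 + 46.0 + 31.0 + 46.0 + 49.7 + 30.4 + 49.9 + 39.4 + 34.6 + 43.2)/10 = 41.2700
Numerator Σ_{t=1}^{9}(x_t−x̄)(x_{t+1}−x̄) = -253.4429
Denominator Σ(x_t−x̄)² = 467.1410
r_1 = -253.4429 / 467.1410 = -0.543

-0.543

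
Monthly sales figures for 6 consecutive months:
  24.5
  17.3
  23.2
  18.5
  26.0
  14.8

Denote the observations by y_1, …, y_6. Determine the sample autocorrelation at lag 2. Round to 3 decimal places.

Mean ȳ = (24.5 + 17.3 + 23.2 + 18.5 + 26.0 + 14.8)/6 = 20.7167
Σ(y_t−ȳ)(y_{t+2}−ȳ) = (9.3953) + (7.5736) + (13.1203) + (13.1153) = 43.2044
Denominator Σ(y_t−ȳ)² = 99.9883
r_2 = 43.2044 / 99.9883 = 0.432

0.432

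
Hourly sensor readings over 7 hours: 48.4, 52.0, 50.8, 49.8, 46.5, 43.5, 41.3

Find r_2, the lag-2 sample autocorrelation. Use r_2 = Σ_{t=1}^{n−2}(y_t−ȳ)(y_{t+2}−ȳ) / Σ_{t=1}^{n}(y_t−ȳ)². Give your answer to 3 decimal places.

0.077

Mean ȳ = (48.4 + 52.0 + 50.8 + 49.8 + 46.5 + 43.5 + 41.3)/7 = 47.4714
Deviations from mean: 0.9286, 4.5286, 3.3286, 2.3286, -0.9714, -3.9714, -6.1714
Σ(y_t−ȳ)(y_{t+2}−ȳ) = (3.0908) + (10.5451) + (-3.2335) + (-9.2478) + (5.9951) = 7.1498
Denominator Σ(y_t−ȳ)² = 92.6743
r_2 = 7.1498 / 92.6743 = 0.077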